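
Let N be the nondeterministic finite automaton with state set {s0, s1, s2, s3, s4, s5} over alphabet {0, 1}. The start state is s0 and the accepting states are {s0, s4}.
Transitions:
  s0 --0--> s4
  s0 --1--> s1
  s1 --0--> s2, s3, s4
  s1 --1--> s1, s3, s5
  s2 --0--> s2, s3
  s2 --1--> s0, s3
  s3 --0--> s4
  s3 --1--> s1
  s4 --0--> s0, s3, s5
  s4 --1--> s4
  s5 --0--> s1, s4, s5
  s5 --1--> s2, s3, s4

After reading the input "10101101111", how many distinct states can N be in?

6

Start: {s0}
read 1: {s1}
read 0: {s2, s3, s4}
read 1: {s0, s1, s3, s4}
read 0: {s0, s2, s3, s4, s5}
read 1: {s0, s1, s2, s3, s4}
read 1: {s0, s1, s3, s4, s5}
read 0: {s0, s1, s2, s3, s4, s5}
read 1: {s0, s1, s2, s3, s4, s5}
read 1: {s0, s1, s2, s3, s4, s5}
read 1: {s0, s1, s2, s3, s4, s5}
read 1: {s0, s1, s2, s3, s4, s5}
Final reachable set {s0, s1, s2, s3, s4, s5} has 6 states.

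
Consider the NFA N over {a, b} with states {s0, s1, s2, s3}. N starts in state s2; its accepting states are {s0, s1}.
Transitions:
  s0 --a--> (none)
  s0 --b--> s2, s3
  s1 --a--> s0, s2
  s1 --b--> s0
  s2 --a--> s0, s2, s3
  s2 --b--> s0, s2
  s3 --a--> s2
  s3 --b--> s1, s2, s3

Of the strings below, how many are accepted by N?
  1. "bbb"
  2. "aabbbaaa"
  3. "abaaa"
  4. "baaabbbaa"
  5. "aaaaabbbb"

5

"bbb": accepted
"aabbbaaa": accepted
"abaaa": accepted
"baaabbbaa": accepted
"aaaaabbbb": accepted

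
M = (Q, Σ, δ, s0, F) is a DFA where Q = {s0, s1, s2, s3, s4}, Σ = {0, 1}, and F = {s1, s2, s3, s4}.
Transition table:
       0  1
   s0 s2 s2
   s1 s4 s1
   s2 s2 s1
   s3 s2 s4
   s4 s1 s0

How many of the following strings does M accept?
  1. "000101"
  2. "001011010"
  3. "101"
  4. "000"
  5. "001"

"000101": rejected
"001011010": accepted
"101": accepted
"000": accepted
"001": accepted

4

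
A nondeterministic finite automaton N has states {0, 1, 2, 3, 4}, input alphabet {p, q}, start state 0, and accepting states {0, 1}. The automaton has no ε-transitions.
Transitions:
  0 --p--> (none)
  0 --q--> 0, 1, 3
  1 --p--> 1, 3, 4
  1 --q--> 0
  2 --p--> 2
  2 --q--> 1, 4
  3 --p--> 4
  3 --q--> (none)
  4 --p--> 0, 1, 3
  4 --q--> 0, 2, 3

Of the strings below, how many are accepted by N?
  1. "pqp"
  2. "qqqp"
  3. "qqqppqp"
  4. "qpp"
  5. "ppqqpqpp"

"pqp": rejected
"qqqp": accepted
"qqqppqp": accepted
"qpp": accepted
"ppqqpqpp": rejected

3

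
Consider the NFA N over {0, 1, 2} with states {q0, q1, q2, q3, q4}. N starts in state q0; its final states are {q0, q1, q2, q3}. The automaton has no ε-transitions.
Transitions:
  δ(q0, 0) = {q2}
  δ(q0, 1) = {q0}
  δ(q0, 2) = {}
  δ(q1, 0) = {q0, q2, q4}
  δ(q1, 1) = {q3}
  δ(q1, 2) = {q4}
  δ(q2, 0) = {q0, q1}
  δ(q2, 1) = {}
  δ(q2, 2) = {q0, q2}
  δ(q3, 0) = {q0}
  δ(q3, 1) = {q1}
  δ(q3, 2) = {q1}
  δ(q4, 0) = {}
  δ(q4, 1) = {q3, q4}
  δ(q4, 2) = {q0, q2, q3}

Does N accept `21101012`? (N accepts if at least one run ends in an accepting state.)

rejected

Start: {q0}
read 2: {}
The reachable set is empty and stays empty for the remaining 7 symbols.
Reachable ∩ accepting = {} — empty.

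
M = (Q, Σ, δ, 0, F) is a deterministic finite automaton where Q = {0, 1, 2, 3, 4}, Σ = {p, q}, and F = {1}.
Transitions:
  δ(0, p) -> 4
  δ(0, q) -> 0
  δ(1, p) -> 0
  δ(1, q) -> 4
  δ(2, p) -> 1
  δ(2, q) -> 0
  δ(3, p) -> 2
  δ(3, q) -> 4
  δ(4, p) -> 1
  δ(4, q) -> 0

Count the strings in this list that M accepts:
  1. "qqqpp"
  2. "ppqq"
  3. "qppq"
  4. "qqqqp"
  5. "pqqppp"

"qqqpp": accepted
"ppqq": rejected
"qppq": rejected
"qqqqp": rejected
"pqqppp": rejected

1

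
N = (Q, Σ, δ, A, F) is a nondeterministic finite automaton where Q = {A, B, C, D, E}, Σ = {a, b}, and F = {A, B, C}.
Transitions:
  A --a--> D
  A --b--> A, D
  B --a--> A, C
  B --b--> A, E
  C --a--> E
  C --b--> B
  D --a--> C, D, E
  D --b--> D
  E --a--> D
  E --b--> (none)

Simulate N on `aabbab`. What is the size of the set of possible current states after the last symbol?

Start: {A}
read a: {D}
read a: {C, D, E}
read b: {B, D}
read b: {A, D, E}
read a: {C, D, E}
read b: {B, D}
Final reachable set {B, D} has 2 states.

2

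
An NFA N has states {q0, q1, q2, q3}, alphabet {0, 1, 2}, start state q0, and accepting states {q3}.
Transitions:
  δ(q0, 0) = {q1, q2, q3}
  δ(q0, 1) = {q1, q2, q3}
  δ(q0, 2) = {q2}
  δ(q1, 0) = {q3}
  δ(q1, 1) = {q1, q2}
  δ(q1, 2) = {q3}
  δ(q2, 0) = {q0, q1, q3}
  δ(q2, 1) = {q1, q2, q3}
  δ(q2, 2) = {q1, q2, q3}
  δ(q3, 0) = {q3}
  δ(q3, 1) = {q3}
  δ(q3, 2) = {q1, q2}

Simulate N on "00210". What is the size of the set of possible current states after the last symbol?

Start: {q0}
read 0: {q1, q2, q3}
read 0: {q0, q1, q3}
read 2: {q1, q2, q3}
read 1: {q1, q2, q3}
read 0: {q0, q1, q3}
Final reachable set {q0, q1, q3} has 3 states.

3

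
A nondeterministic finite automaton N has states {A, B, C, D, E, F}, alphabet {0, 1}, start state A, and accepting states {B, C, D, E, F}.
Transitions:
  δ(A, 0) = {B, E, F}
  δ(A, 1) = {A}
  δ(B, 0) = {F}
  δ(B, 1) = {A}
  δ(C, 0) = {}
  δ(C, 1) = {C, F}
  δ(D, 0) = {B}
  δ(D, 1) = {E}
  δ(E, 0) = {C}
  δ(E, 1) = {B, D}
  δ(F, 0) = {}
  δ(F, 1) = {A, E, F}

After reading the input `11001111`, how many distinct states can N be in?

Start: {A}
read 1: {A}
read 1: {A}
read 0: {B, E, F}
read 0: {C, F}
read 1: {A, C, E, F}
read 1: {A, B, C, D, E, F}
read 1: {A, B, C, D, E, F}
read 1: {A, B, C, D, E, F}
Final reachable set {A, B, C, D, E, F} has 6 states.

6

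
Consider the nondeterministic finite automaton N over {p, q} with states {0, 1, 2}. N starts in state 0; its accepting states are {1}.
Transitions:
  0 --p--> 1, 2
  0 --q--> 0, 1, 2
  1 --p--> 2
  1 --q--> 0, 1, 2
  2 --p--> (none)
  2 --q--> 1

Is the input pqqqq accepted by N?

accepted

Start: {0}
read p: {1, 2}
read q: {0, 1, 2}
read q: {0, 1, 2}
read q: {0, 1, 2}
read q: {0, 1, 2}
Reachable ∩ accepting = {1} — nonempty.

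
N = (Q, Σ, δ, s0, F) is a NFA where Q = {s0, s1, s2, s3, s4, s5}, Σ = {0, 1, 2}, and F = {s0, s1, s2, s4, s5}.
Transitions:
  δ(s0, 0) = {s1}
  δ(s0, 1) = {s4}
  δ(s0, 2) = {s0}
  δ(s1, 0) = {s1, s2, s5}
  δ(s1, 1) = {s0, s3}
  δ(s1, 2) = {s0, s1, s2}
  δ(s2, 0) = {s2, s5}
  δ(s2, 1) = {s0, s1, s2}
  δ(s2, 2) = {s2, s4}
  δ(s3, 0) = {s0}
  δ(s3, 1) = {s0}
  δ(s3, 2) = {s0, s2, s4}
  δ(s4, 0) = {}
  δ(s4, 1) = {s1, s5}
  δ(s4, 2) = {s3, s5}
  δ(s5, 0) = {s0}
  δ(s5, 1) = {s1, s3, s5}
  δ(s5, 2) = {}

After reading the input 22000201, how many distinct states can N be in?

5

Start: {s0}
read 2: {s0}
read 2: {s0}
read 0: {s1}
read 0: {s1, s2, s5}
read 0: {s0, s1, s2, s5}
read 2: {s0, s1, s2, s4}
read 0: {s1, s2, s5}
read 1: {s0, s1, s2, s3, s5}
Final reachable set {s0, s1, s2, s3, s5} has 5 states.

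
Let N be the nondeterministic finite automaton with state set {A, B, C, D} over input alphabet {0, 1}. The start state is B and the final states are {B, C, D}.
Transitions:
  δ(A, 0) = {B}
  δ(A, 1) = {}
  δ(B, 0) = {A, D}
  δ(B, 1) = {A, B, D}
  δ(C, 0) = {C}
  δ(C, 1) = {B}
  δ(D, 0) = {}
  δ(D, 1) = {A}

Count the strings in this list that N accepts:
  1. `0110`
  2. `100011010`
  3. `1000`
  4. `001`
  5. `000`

`0110`: rejected
`100011010`: accepted
`1000`: accepted
`001`: accepted
`000`: accepted

4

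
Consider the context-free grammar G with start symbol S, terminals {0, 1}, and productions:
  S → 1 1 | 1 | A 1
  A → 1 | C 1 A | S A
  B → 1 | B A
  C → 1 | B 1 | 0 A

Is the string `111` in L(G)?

yes

S ⇒ A1 ⇒ SA1 ⇒ 1A1 ⇒ 111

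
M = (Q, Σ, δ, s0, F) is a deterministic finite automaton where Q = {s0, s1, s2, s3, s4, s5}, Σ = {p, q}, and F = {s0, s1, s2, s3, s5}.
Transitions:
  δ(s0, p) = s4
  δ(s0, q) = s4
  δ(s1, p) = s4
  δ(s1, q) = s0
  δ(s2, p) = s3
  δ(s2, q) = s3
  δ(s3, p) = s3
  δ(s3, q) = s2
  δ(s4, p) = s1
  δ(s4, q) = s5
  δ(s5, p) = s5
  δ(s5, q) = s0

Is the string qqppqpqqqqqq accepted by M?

s0 --q--> s4
s4 --q--> s5
s5 --p--> s5
s5 --p--> s5
s5 --q--> s0
s0 --p--> s4
s4 --q--> s5
s5 --q--> s0
s0 --q--> s4
s4 --q--> s5
s5 --q--> s0
s0 --q--> s4
End in state s4, which is not an accepting state.

rejected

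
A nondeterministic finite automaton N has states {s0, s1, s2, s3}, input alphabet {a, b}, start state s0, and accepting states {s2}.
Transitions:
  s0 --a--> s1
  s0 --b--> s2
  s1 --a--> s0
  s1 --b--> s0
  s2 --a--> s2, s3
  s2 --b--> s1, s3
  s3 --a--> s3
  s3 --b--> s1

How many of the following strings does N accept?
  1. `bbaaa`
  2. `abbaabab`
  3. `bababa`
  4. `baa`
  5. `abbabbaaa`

`bbaaa`: rejected
`abbaabab`: accepted
`bababa`: accepted
`baa`: accepted
`abbabbaaa`: rejected

3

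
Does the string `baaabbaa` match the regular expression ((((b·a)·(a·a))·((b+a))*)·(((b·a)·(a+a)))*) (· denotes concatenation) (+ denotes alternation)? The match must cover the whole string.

yes

Split as baaab·baa: (((b·a)·(a·a))·((b+a))*) matches baaab and (((b·a)·(a+a)))* matches baa.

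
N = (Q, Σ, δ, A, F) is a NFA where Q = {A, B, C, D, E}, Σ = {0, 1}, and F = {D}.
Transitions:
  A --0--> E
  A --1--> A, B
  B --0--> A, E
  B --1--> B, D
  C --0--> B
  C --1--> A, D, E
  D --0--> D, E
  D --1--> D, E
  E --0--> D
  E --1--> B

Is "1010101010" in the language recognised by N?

rejected

Start: {A}
read 1: {A, B}
read 0: {A, E}
read 1: {A, B}
read 0: {A, E}
read 1: {A, B}
read 0: {A, E}
read 1: {A, B}
read 0: {A, E}
read 1: {A, B}
read 0: {A, E}
Reachable ∩ accepting = {} — empty.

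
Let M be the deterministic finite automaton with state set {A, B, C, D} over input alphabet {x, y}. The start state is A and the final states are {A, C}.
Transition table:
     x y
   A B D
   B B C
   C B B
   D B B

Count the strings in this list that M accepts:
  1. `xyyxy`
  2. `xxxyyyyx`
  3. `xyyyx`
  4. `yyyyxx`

`xyyxy`: accepted
`xxxyyyyx`: rejected
`xyyyx`: rejected
`yyyyxx`: rejected

1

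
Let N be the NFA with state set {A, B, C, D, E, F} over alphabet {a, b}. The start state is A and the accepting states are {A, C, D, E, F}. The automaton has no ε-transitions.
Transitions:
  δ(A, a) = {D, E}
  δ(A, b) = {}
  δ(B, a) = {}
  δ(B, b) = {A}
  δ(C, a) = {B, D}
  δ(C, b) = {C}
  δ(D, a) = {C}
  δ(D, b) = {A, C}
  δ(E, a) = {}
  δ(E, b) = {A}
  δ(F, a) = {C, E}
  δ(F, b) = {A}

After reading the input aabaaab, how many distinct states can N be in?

2

Start: {A}
read a: {D, E}
read a: {C}
read b: {C}
read a: {B, D}
read a: {C}
read a: {B, D}
read b: {A, C}
Final reachable set {A, C} has 2 states.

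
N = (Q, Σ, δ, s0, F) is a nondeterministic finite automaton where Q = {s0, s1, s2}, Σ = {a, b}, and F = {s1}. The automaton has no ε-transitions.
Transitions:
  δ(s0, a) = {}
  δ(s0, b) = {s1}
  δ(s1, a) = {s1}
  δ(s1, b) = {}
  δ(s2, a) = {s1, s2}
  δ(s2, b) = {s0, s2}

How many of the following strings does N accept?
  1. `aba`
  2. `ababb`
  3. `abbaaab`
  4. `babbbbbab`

0

`aba`: rejected
`ababb`: rejected
`abbaaab`: rejected
`babbbbbab`: rejected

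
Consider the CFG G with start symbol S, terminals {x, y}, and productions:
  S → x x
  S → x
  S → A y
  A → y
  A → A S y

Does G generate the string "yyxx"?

no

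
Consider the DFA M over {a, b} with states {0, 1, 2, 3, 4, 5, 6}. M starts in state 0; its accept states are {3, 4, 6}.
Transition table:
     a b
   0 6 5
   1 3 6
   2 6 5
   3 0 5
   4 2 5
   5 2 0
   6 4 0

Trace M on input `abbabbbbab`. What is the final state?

0 --a--> 6
6 --b--> 0
0 --b--> 5
5 --a--> 2
2 --b--> 5
5 --b--> 0
0 --b--> 5
5 --b--> 0
0 --a--> 6
6 --b--> 0

0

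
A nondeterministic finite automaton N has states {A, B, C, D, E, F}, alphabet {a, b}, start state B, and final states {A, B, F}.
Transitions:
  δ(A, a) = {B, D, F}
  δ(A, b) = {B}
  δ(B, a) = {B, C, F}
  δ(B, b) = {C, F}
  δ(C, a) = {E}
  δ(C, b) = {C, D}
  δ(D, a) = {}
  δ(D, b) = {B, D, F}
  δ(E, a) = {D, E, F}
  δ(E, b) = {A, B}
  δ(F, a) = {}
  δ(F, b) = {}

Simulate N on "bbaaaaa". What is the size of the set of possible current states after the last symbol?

Start: {B}
read b: {C, F}
read b: {C, D}
read a: {E}
read a: {D, E, F}
read a: {D, E, F}
read a: {D, E, F}
read a: {D, E, F}
Final reachable set {D, E, F} has 3 states.

3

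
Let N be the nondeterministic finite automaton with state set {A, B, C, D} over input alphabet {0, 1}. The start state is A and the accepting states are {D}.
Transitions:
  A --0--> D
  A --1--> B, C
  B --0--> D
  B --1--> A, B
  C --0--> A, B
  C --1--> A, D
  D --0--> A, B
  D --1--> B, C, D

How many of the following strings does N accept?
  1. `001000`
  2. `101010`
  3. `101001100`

`001000`: accepted
`101010`: accepted
`101001100`: accepted

3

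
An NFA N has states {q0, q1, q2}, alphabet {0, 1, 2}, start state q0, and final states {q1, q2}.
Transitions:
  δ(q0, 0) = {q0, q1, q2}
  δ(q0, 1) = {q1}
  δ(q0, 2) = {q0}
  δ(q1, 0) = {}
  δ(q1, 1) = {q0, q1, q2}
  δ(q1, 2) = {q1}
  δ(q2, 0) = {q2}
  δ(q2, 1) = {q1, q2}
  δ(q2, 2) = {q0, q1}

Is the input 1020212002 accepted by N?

Start: {q0}
read 1: {q1}
read 0: {}
The reachable set is empty and stays empty for the remaining 8 symbols.
Reachable ∩ accepting = {} — empty.

rejected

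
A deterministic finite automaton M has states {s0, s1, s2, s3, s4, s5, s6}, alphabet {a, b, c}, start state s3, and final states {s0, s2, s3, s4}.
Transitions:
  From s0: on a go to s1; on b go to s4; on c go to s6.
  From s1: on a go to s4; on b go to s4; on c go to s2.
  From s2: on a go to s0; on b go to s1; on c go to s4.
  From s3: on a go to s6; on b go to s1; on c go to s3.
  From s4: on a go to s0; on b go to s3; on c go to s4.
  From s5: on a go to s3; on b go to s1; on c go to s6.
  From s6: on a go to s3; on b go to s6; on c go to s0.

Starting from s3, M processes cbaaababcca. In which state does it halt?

s3 --c--> s3
s3 --b--> s1
s1 --a--> s4
s4 --a--> s0
s0 --a--> s1
s1 --b--> s4
s4 --a--> s0
s0 --b--> s4
s4 --c--> s4
s4 --c--> s4
s4 --a--> s0

s0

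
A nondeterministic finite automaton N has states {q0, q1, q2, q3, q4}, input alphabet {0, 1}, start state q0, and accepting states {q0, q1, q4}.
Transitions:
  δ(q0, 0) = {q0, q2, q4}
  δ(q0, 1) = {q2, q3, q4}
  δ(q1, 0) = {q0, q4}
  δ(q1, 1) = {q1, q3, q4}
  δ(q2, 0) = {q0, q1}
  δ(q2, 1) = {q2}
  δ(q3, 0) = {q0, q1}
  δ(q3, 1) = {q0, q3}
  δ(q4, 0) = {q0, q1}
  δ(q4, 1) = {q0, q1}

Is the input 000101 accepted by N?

accepted

Start: {q0}
read 0: {q0, q2, q4}
read 0: {q0, q1, q2, q4}
read 0: {q0, q1, q2, q4}
read 1: {q0, q1, q2, q3, q4}
read 0: {q0, q1, q2, q4}
read 1: {q0, q1, q2, q3, q4}
Reachable ∩ accepting = {q0, q1, q4} — nonempty.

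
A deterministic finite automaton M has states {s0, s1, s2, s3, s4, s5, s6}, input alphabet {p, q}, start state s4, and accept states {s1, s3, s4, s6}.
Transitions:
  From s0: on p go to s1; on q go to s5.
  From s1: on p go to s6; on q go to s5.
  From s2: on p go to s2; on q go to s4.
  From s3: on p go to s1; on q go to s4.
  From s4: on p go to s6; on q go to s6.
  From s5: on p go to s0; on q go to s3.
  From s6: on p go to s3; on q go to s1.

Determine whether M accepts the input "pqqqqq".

accepted

s4 --p--> s6
s6 --q--> s1
s1 --q--> s5
s5 --q--> s3
s3 --q--> s4
s4 --q--> s6
End in state s6, which is an accepting state.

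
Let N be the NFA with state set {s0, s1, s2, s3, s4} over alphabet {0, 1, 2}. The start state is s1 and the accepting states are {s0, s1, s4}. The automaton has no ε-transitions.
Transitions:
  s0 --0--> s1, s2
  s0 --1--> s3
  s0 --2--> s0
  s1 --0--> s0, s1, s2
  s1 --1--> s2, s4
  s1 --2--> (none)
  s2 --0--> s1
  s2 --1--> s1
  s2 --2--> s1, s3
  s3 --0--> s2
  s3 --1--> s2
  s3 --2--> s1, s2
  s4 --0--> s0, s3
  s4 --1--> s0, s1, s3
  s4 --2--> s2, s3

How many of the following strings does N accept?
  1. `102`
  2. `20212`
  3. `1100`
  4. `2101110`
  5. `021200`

3

`102`: accepted
`20212`: rejected
`1100`: accepted
`2101110`: rejected
`021200`: accepted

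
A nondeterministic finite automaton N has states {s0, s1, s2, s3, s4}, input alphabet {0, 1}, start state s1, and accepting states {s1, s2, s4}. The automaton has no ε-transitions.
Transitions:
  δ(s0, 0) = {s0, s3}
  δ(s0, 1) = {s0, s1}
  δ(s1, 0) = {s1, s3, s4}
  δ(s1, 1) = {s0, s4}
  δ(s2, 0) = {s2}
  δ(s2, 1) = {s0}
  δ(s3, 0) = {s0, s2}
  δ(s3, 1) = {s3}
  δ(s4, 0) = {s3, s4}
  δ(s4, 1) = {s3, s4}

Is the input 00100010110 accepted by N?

Start: {s1}
read 0: {s1, s3, s4}
read 0: {s0, s1, s2, s3, s4}
read 1: {s0, s1, s3, s4}
read 0: {s0, s1, s2, s3, s4}
read 0: {s0, s1, s2, s3, s4}
read 0: {s0, s1, s2, s3, s4}
read 1: {s0, s1, s3, s4}
read 0: {s0, s1, s2, s3, s4}
read 1: {s0, s1, s3, s4}
read 1: {s0, s1, s3, s4}
read 0: {s0, s1, s2, s3, s4}
Reachable ∩ accepting = {s1, s2, s4} — nonempty.

accepted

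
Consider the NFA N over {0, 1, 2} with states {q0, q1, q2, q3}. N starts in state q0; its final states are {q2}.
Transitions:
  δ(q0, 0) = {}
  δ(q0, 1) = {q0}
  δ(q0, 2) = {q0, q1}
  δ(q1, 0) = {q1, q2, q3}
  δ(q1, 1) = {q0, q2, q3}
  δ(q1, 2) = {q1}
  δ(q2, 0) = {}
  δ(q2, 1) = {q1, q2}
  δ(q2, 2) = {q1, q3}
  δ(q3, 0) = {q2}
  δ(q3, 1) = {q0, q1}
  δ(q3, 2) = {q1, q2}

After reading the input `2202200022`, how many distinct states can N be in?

Start: {q0}
read 2: {q0, q1}
read 2: {q0, q1}
read 0: {q1, q2, q3}
read 2: {q1, q2, q3}
read 2: {q1, q2, q3}
read 0: {q1, q2, q3}
read 0: {q1, q2, q3}
read 0: {q1, q2, q3}
read 2: {q1, q2, q3}
read 2: {q1, q2, q3}
Final reachable set {q1, q2, q3} has 3 states.

3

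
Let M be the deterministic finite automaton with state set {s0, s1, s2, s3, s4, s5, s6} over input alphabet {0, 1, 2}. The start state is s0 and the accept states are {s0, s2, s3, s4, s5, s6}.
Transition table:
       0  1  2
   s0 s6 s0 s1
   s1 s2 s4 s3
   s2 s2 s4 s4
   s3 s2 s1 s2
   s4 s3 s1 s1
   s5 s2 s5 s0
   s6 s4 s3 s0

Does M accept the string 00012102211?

s0 --0--> s6
s6 --0--> s4
s4 --0--> s3
s3 --1--> s1
s1 --2--> s3
s3 --1--> s1
s1 --0--> s2
s2 --2--> s4
s4 --2--> s1
s1 --1--> s4
s4 --1--> s1
End in state s1, which is not an accepting state.

rejected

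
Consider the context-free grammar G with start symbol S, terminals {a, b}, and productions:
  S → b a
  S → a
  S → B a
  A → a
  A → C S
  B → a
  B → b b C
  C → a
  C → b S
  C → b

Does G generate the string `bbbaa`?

yes

S ⇒ Ba ⇒ bbCa ⇒ bbbSa ⇒ bbbaa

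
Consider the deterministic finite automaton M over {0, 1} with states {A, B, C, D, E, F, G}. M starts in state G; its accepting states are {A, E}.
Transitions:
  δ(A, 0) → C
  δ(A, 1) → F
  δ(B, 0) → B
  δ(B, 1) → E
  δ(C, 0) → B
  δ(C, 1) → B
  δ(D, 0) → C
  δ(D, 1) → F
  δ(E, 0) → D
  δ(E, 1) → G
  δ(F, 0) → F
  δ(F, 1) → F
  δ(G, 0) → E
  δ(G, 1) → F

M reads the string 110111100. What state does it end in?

G --1--> F
F --1--> F
F --0--> F
F --1--> F
F --1--> F
F --1--> F
F --1--> F
F --0--> F
F --0--> F

F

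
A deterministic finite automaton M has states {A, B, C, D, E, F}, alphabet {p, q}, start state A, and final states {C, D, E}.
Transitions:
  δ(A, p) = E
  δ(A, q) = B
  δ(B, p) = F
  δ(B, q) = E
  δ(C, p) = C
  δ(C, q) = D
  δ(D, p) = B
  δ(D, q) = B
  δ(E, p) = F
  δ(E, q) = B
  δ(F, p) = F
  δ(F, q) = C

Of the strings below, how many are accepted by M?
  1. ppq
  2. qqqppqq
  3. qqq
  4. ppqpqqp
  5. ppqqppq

ppq: accepted
qqqppqq: accepted
qqq: rejected
ppqpqqp: rejected
ppqqppq: accepted

3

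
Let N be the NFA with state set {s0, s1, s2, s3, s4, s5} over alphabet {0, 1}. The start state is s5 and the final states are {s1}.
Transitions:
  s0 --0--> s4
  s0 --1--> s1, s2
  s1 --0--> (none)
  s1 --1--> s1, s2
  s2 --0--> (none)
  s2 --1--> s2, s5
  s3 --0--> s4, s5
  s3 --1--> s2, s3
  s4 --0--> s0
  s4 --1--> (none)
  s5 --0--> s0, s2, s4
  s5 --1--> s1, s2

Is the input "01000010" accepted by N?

rejected

Start: {s5}
read 0: {s0, s2, s4}
read 1: {s1, s2, s5}
read 0: {s0, s2, s4}
read 0: {s0, s4}
read 0: {s0, s4}
read 0: {s0, s4}
read 1: {s1, s2}
read 0: {}
Reachable ∩ accepting = {} — empty.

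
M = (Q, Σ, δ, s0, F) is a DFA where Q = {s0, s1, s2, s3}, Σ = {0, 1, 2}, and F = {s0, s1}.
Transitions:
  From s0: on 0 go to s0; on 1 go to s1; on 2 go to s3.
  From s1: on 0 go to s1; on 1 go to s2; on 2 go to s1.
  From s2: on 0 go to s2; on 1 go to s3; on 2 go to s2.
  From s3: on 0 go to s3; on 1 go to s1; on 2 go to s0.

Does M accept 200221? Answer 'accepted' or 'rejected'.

s0 --2--> s3
s3 --0--> s3
s3 --0--> s3
s3 --2--> s0
s0 --2--> s3
s3 --1--> s1
End in state s1, which is an accepting state.

accepted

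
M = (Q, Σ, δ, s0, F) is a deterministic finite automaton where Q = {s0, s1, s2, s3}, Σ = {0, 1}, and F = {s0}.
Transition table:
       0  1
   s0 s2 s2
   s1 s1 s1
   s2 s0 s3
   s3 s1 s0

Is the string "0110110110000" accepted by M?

s0 --0--> s2
s2 --1--> s3
s3 --1--> s0
s0 --0--> s2
s2 --1--> s3
s3 --1--> s0
s0 --0--> s2
s2 --1--> s3
s3 --1--> s0
s0 --0--> s2
s2 --0--> s0
s0 --0--> s2
s2 --0--> s0
End in state s0, which is an accepting state.

accepted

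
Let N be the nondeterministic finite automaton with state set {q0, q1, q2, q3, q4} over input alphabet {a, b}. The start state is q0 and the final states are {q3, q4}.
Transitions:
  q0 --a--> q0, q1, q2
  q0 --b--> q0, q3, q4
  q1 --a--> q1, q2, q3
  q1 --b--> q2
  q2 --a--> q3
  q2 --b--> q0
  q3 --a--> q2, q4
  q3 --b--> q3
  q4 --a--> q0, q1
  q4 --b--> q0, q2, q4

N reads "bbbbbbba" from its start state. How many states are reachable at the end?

5

Start: {q0}
read b: {q0, q3, q4}
read b: {q0, q2, q3, q4}
read b: {q0, q2, q3, q4}
read b: {q0, q2, q3, q4}
read b: {q0, q2, q3, q4}
read b: {q0, q2, q3, q4}
read b: {q0, q2, q3, q4}
read a: {q0, q1, q2, q3, q4}
Final reachable set {q0, q1, q2, q3, q4} has 5 states.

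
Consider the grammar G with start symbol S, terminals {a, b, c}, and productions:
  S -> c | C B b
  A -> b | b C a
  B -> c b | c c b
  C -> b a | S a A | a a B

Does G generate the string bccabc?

no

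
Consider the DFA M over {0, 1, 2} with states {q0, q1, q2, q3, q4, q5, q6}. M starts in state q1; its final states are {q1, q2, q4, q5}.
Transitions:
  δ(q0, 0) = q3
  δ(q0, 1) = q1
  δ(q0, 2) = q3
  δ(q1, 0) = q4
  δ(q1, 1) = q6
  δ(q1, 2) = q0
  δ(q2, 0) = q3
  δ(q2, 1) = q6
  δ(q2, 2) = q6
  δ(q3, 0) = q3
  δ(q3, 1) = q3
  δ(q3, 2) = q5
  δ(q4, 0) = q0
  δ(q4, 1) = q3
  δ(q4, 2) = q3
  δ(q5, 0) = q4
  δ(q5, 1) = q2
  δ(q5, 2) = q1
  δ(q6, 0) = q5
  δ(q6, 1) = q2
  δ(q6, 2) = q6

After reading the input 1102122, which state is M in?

q6

q1 --1--> q6
q6 --1--> q2
q2 --0--> q3
q3 --2--> q5
q5 --1--> q2
q2 --2--> q6
q6 --2--> q6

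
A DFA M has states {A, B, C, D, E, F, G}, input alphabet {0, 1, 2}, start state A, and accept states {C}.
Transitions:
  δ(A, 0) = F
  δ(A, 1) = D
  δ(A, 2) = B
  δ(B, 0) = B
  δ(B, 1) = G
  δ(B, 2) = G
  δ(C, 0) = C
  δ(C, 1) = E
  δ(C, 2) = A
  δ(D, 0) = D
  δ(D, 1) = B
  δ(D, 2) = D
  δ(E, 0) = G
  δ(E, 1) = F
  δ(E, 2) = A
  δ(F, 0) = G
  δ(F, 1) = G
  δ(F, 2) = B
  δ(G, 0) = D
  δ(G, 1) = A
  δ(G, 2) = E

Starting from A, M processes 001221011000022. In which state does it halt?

D

A --0--> F
F --0--> G
G --1--> A
A --2--> B
B --2--> G
G --1--> A
A --0--> F
F --1--> G
G --1--> A
A --0--> F
F --0--> G
G --0--> D
D --0--> D
D --2--> D
D --2--> D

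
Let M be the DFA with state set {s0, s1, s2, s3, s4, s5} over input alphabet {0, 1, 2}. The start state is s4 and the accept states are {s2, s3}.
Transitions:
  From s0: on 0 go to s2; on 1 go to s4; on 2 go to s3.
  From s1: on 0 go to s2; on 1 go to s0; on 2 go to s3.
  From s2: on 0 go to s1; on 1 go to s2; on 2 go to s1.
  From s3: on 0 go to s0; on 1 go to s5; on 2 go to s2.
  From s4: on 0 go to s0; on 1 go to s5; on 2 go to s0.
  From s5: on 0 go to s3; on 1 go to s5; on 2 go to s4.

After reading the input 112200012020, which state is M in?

s4 --1--> s5
s5 --1--> s5
s5 --2--> s4
s4 --2--> s0
s0 --0--> s2
s2 --0--> s1
s1 --0--> s2
s2 --1--> s2
s2 --2--> s1
s1 --0--> s2
s2 --2--> s1
s1 --0--> s2

s2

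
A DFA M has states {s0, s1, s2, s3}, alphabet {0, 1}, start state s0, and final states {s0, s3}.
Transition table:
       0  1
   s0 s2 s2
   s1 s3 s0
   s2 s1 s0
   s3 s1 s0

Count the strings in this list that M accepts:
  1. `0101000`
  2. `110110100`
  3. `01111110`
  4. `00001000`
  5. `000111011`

`0101000`: accepted
`110110100`: rejected
`01111110`: rejected
`00001000`: accepted
`000111011`: rejected

2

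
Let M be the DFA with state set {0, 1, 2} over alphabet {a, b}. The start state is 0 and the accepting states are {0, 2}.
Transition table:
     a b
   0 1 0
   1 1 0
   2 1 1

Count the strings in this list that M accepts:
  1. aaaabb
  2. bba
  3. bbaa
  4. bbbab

aaaabb: accepted
bba: rejected
bbaa: rejected
bbbab: accepted

2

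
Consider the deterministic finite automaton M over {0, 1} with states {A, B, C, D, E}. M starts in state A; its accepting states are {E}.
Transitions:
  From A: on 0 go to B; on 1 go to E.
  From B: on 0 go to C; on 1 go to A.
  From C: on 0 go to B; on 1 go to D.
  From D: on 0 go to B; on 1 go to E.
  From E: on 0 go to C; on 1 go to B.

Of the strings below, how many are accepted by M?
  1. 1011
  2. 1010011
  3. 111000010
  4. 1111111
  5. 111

3

1011: accepted
1010011: accepted
111000010: rejected
1111111: accepted
111: rejected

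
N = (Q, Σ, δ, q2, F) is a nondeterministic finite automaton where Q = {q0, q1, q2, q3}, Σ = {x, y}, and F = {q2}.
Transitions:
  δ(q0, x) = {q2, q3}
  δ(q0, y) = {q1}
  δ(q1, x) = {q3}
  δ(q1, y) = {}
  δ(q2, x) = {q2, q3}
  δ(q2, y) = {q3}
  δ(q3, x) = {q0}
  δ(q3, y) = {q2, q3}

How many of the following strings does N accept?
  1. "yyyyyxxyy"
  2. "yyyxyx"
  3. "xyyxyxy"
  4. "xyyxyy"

4

"yyyyyxxyy": accepted
"yyyxyx": accepted
"xyyxyxy": accepted
"xyyxyy": accepted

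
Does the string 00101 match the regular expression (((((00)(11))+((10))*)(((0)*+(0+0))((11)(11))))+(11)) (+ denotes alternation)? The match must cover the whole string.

no

Neither ((((00)(11))+((10))*)(((0)*+(0+0))((11)(11)))) nor (11) matches 00101.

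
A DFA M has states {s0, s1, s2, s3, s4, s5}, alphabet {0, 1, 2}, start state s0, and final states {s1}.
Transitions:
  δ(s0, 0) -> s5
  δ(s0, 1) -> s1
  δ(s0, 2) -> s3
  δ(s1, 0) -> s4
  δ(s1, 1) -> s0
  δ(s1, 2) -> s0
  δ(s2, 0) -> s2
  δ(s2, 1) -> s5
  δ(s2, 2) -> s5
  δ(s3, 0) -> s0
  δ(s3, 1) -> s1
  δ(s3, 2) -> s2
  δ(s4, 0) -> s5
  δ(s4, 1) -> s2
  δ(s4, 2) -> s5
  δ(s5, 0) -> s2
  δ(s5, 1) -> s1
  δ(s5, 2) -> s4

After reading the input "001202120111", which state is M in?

s0

s0 --0--> s5
s5 --0--> s2
s2 --1--> s5
s5 --2--> s4
s4 --0--> s5
s5 --2--> s4
s4 --1--> s2
s2 --2--> s5
s5 --0--> s2
s2 --1--> s5
s5 --1--> s1
s1 --1--> s0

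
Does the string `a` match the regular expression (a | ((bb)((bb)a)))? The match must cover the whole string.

yes

The left alternative a matches a.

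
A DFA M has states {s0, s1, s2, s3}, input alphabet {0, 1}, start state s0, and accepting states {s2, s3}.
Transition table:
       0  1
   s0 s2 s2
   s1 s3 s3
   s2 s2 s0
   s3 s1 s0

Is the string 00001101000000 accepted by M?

accepted

s0 --0--> s2
s2 --0--> s2
s2 --0--> s2
s2 --0--> s2
s2 --1--> s0
s0 --1--> s2
s2 --0--> s2
s2 --1--> s0
s0 --0--> s2
s2 --0--> s2
s2 --0--> s2
s2 --0--> s2
s2 --0--> s2
s2 --0--> s2
End in state s2, which is an accepting state.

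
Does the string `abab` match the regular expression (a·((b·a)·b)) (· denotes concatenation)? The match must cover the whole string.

yes

Split as a·bab: a matches a and ((b·a)·b) matches bab.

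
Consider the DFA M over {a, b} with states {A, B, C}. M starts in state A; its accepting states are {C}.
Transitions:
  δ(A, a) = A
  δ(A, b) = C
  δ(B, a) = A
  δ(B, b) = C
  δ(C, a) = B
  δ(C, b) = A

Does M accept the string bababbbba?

rejected

A --b--> C
C --a--> B
B --b--> C
C --a--> B
B --b--> C
C --b--> A
A --b--> C
C --b--> A
A --a--> A
End in state A, which is not an accepting state.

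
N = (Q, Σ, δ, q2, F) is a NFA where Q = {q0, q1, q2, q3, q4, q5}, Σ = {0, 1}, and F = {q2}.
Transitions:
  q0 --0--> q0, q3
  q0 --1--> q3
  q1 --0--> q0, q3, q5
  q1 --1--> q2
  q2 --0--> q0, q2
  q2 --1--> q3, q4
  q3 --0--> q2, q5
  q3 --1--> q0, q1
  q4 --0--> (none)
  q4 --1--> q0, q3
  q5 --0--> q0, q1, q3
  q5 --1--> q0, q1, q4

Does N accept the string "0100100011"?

accepted

Start: {q2}
read 0: {q0, q2}
read 1: {q3, q4}
read 0: {q2, q5}
read 0: {q0, q1, q2, q3}
read 1: {q0, q1, q2, q3, q4}
read 0: {q0, q2, q3, q5}
read 0: {q0, q1, q2, q3, q5}
read 0: {q0, q1, q2, q3, q5}
read 1: {q0, q1, q2, q3, q4}
read 1: {q0, q1, q2, q3, q4}
Reachable ∩ accepting = {q2} — nonempty.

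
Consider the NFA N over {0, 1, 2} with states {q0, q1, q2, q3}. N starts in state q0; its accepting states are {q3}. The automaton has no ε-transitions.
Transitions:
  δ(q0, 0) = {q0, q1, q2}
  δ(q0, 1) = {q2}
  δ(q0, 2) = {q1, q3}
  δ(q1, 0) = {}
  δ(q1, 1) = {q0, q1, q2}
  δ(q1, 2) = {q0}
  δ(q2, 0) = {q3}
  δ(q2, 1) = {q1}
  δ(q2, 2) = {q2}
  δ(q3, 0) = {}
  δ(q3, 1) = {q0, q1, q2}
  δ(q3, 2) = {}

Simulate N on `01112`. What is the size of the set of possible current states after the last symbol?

4

Start: {q0}
read 0: {q0, q1, q2}
read 1: {q0, q1, q2}
read 1: {q0, q1, q2}
read 1: {q0, q1, q2}
read 2: {q0, q1, q2, q3}
Final reachable set {q0, q1, q2, q3} has 4 states.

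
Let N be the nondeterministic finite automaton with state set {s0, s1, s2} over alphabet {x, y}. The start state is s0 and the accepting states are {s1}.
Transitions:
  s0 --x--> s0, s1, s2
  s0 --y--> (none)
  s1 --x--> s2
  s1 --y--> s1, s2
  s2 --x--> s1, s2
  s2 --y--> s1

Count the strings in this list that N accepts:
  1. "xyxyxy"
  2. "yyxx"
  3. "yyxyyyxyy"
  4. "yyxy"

"xyxyxy": accepted
"yyxx": rejected
"yyxyyyxyy": rejected
"yyxy": rejected

1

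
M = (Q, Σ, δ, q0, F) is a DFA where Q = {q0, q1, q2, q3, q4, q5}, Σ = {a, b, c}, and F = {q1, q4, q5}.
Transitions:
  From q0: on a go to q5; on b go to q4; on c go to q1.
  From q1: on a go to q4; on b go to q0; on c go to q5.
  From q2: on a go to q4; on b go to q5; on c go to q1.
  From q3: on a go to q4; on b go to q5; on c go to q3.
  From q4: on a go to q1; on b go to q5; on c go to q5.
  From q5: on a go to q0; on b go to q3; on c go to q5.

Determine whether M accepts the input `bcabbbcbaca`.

q0 --b--> q4
q4 --c--> q5
q5 --a--> q0
q0 --b--> q4
q4 --b--> q5
q5 --b--> q3
q3 --c--> q3
q3 --b--> q5
q5 --a--> q0
q0 --c--> q1
q1 --a--> q4
End in state q4, which is an accepting state.

accepted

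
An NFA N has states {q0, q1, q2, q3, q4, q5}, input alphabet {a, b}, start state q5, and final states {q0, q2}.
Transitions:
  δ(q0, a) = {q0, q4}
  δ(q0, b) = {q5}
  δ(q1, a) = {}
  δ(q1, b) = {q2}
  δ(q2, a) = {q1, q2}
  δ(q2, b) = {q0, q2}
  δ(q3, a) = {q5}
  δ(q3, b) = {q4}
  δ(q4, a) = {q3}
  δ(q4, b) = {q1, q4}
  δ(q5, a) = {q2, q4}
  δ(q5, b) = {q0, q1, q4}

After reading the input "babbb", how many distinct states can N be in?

Start: {q5}
read b: {q0, q1, q4}
read a: {q0, q3, q4}
read b: {q1, q4, q5}
read b: {q0, q1, q2, q4}
read b: {q0, q1, q2, q4, q5}
Final reachable set {q0, q1, q2, q4, q5} has 5 states.

5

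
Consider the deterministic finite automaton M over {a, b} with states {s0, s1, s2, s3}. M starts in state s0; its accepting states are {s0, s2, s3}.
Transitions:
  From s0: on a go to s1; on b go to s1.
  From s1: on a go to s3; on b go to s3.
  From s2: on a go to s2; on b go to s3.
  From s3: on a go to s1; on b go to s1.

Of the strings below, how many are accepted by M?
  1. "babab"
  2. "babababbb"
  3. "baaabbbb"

"babab": rejected
"babababbb": rejected
"baaabbbb": accepted

1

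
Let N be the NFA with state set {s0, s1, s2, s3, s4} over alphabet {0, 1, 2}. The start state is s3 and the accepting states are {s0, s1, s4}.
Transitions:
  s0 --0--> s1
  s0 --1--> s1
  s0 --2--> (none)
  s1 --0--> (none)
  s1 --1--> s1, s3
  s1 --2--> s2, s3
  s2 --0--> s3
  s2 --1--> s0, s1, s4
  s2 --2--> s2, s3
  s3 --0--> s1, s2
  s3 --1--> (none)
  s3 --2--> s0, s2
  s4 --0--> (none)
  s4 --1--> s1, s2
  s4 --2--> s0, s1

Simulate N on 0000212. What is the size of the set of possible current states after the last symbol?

Start: {s3}
read 0: {s1, s2}
read 0: {s3}
read 0: {s1, s2}
read 0: {s3}
read 2: {s0, s2}
read 1: {s0, s1, s4}
read 2: {s0, s1, s2, s3}
Final reachable set {s0, s1, s2, s3} has 4 states.

4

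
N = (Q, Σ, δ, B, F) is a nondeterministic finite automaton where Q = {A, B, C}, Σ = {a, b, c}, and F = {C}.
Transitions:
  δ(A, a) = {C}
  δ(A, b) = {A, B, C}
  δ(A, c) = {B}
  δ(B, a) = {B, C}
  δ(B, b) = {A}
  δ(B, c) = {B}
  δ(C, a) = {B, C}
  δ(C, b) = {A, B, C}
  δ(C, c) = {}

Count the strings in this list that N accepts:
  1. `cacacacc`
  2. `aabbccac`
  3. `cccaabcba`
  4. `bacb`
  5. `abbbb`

`cacacacc`: rejected
`aabbccac`: rejected
`cccaabcba`: accepted
`bacb`: rejected
`abbbb`: accepted

2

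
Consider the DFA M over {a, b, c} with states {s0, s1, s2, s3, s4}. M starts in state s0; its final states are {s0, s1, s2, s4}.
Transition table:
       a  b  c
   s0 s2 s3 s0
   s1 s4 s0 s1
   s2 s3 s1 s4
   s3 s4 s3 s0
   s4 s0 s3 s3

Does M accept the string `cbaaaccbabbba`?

accepted

s0 --c--> s0
s0 --b--> s3
s3 --a--> s4
s4 --a--> s0
s0 --a--> s2
s2 --c--> s4
s4 --c--> s3
s3 --b--> s3
s3 --a--> s4
s4 --b--> s3
s3 --b--> s3
s3 --b--> s3
s3 --a--> s4
End in state s4, which is an accepting state.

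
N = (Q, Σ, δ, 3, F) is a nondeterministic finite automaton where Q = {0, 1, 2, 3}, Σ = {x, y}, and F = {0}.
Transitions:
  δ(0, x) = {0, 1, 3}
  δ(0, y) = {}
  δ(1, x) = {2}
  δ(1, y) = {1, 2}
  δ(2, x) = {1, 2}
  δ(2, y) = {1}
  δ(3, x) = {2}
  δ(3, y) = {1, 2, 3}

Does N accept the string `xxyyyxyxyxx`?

rejected

Start: {3}
read x: {2}
read x: {1, 2}
read y: {1, 2}
read y: {1, 2}
read y: {1, 2}
read x: {1, 2}
read y: {1, 2}
read x: {1, 2}
read y: {1, 2}
read x: {1, 2}
read x: {1, 2}
Reachable ∩ accepting = {} — empty.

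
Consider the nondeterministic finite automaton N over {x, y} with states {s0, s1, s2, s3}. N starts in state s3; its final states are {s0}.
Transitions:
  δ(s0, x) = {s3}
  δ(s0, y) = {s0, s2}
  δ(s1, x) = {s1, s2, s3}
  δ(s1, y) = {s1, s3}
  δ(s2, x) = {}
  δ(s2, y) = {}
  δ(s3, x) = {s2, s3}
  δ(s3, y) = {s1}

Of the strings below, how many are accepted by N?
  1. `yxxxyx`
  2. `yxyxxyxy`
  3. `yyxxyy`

0

`yxxxyx`: rejected
`yxyxxyxy`: rejected
`yyxxyy`: rejected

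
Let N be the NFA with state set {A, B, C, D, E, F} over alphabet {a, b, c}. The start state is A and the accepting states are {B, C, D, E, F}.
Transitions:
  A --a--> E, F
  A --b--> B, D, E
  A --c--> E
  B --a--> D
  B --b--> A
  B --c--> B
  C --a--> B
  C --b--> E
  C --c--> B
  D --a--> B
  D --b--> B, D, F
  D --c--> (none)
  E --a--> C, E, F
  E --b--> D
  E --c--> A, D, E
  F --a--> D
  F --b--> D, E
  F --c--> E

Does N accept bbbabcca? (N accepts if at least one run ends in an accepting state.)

Start: {A}
read b: {B, D, E}
read b: {A, B, D, F}
read b: {A, B, D, E, F}
read a: {B, C, D, E, F}
read b: {A, B, D, E, F}
read c: {A, B, D, E}
read c: {A, B, D, E}
read a: {B, C, D, E, F}
Reachable ∩ accepting = {B, C, D, E, F} — nonempty.

accepted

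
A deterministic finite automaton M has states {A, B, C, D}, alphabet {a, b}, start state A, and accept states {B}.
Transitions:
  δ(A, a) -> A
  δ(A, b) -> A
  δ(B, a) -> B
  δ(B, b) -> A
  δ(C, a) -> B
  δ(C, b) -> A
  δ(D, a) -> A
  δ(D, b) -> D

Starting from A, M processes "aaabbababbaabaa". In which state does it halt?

A --a--> A
A --a--> A
A --a--> A
A --b--> A
A --b--> A
A --a--> A
A --b--> A
A --a--> A
A --b--> A
A --b--> A
A --a--> A
A --a--> A
A --b--> A
A --a--> A
A --a--> A

A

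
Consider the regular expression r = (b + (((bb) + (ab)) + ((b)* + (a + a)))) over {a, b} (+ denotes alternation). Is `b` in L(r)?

The left alternative b matches b.

yes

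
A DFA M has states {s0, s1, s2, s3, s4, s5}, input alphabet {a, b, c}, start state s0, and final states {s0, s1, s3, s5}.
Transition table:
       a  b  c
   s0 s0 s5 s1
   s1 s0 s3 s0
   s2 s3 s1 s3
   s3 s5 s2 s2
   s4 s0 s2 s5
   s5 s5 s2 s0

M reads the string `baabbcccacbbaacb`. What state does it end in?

s0 --b--> s5
s5 --a--> s5
s5 --a--> s5
s5 --b--> s2
s2 --b--> s1
s1 --c--> s0
s0 --c--> s1
s1 --c--> s0
s0 --a--> s0
s0 --c--> s1
s1 --b--> s3
s3 --b--> s2
s2 --a--> s3
s3 --a--> s5
s5 --c--> s0
s0 --b--> s5

s5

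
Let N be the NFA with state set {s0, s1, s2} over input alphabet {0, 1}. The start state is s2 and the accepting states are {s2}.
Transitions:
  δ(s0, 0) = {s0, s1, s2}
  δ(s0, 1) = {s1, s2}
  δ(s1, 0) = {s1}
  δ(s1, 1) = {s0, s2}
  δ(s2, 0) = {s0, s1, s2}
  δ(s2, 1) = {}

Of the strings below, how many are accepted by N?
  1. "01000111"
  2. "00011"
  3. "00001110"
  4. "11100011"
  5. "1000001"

"01000111": accepted
"00011": accepted
"00001110": accepted
"11100011": rejected
"1000001": rejected

3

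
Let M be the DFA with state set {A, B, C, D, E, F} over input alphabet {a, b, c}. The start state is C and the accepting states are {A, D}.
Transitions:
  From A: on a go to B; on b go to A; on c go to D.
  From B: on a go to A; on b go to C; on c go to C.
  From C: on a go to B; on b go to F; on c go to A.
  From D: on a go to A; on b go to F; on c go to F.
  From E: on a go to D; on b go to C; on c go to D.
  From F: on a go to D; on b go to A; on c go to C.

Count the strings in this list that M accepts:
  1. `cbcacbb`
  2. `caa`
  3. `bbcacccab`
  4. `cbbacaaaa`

`cbcacbb`: accepted
`caa`: accepted
`bbcacccab`: rejected
`cbbacaaaa`: accepted

3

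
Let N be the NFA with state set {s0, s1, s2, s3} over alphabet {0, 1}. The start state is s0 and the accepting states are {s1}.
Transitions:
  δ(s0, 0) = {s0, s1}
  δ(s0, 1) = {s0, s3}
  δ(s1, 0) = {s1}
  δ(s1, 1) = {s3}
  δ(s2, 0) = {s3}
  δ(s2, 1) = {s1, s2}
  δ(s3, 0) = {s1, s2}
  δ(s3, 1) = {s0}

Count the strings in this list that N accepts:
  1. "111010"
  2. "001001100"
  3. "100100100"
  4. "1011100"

4

"111010": accepted
"001001100": accepted
"100100100": accepted
"1011100": accepted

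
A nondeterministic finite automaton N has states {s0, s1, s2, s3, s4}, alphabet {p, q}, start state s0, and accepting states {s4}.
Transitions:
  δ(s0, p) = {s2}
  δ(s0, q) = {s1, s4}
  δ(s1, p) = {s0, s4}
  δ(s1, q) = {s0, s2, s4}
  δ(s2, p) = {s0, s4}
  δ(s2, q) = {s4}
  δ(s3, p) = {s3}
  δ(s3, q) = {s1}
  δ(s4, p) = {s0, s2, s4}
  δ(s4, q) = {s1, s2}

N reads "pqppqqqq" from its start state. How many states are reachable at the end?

4

Start: {s0}
read p: {s2}
read q: {s4}
read p: {s0, s2, s4}
read p: {s0, s2, s4}
read q: {s1, s2, s4}
read q: {s0, s1, s2, s4}
read q: {s0, s1, s2, s4}
read q: {s0, s1, s2, s4}
Final reachable set {s0, s1, s2, s4} has 4 states.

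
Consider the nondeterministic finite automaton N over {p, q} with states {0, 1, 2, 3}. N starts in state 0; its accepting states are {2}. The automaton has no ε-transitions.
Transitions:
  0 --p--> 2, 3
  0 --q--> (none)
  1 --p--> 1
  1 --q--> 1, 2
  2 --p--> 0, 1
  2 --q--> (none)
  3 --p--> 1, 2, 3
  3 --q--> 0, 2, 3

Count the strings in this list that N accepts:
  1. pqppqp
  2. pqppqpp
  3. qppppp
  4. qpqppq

2

pqppqp: accepted
pqppqpp: accepted
qppppp: rejected
qpqppq: rejected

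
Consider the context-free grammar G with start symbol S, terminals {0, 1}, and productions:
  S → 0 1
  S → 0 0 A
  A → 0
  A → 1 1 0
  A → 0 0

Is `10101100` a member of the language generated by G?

no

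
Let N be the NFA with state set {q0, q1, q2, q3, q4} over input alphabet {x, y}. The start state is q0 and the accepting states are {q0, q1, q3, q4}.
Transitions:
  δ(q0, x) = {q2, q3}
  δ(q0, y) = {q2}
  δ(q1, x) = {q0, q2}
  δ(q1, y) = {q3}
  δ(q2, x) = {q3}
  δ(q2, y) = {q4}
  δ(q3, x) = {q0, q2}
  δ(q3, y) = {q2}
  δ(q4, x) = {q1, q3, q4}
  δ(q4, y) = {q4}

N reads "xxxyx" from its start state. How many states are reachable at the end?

3

Start: {q0}
read x: {q2, q3}
read x: {q0, q2, q3}
read x: {q0, q2, q3}
read y: {q2, q4}
read x: {q1, q3, q4}
Final reachable set {q1, q3, q4} has 3 states.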